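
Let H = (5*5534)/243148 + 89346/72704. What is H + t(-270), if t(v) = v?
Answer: -593659833869/2209729024 ≈ -268.66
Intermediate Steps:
H = 2967002611/2209729024 (H = 27670*(1/243148) + 89346*(1/72704) = 13835/121574 + 44673/36352 = 2967002611/2209729024 ≈ 1.3427)
H + t(-270) = 2967002611/2209729024 - 270 = -593659833869/2209729024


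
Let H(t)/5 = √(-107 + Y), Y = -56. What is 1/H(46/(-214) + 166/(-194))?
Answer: -I*√163/815 ≈ -0.015665*I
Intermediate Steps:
H(t) = 5*I*√163 (H(t) = 5*√(-107 - 56) = 5*√(-163) = 5*(I*√163) = 5*I*√163)
1/H(46/(-214) + 166/(-194)) = 1/(5*I*√163) = -I*√163/815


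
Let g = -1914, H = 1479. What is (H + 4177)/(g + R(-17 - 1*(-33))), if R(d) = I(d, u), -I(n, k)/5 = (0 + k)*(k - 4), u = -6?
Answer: -2828/1107 ≈ -2.5547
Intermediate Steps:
I(n, k) = -5*k*(-4 + k) (I(n, k) = -5*(0 + k)*(k - 4) = -5*k*(-4 + k))
R(d) = -300 (R(d) = 5*(-6)*(4 - 1*(-6)) = 5*(-6)*(4 + 6) = 5*(-6)*10 = -300)
(H + 4177)/(g + R(-17 - 1*(-33))) = (1479 + 4177)/(-1914 - 300) = 5656/(-2214) = 5656*(-1/2214) = -2828/1107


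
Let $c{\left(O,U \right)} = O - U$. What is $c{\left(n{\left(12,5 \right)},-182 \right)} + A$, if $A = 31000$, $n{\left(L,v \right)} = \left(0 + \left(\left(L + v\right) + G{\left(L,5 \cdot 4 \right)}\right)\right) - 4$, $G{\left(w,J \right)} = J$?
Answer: $31215$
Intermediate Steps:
$n{\left(L,v \right)} = 16 + L + v$ ($n{\left(L,v \right)} = \left(0 + \left(\left(L + v\right) + 5 \cdot 4\right)\right) - 4 = \left(0 + \left(\left(L + v\right) + 20\right)\right) - 4 = \left(0 + \left(20 + L + v\right)\right) - 4 = \left(20 + L + v\right) - 4 = 16 + L + v$)
$c{\left(n{\left(12,5 \right)},-182 \right)} + A = \left(\left(16 + 12 + 5\right) - -182\right) + 31000 = \left(33 + 182\right) + 31000 = 215 + 31000 = 31215$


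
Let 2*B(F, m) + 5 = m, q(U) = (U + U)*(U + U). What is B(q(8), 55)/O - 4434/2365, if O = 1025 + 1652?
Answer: -11810693/6331105 ≈ -1.8655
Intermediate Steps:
q(U) = 4*U**2 (q(U) = (2*U)*(2*U) = 4*U**2)
B(F, m) = -5/2 + m/2
O = 2677
B(q(8), 55)/O - 4434/2365 = (-5/2 + (1/2)*55)/2677 - 4434/2365 = (-5/2 + 55/2)*(1/2677) - 4434*1/2365 = 25*(1/2677) - 4434/2365 = 25/2677 - 4434/2365 = -11810693/6331105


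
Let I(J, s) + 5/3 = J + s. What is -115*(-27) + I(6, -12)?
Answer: 9292/3 ≈ 3097.3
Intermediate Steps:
I(J, s) = -5/3 + J + s (I(J, s) = -5/3 + (J + s) = -5/3 + J + s)
-115*(-27) + I(6, -12) = -115*(-27) + (-5/3 + 6 - 12) = 3105 - 23/3 = 9292/3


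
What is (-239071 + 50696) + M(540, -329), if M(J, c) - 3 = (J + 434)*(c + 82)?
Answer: -428950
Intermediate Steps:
M(J, c) = 3 + (82 + c)*(434 + J) (M(J, c) = 3 + (J + 434)*(c + 82) = 3 + (434 + J)*(82 + c) = 3 + (82 + c)*(434 + J))
(-239071 + 50696) + M(540, -329) = (-239071 + 50696) + (35591 + 82*540 + 434*(-329) + 540*(-329)) = -188375 + (35591 + 44280 - 142786 - 177660) = -188375 - 240575 = -428950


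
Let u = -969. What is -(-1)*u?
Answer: -969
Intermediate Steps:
-(-1)*u = -(-1)*(-969) = -1*969 = -969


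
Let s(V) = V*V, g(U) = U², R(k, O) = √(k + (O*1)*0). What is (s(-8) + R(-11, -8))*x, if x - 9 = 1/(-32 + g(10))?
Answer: 9808/17 + 613*I*√11/68 ≈ 576.94 + 29.898*I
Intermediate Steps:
R(k, O) = √k (R(k, O) = √(k + O*0) = √(k + 0) = √k)
s(V) = V²
x = 613/68 (x = 9 + 1/(-32 + 10²) = 9 + 1/(-32 + 100) = 9 + 1/68 = 613/68 ≈ 9.0147)
(s(-8) + R(-11, -8))*x = ((-8)² + √(-11))*(613/68) = (64 + I*√11)*(613/68) = 9808/17 + 613*I*√11/68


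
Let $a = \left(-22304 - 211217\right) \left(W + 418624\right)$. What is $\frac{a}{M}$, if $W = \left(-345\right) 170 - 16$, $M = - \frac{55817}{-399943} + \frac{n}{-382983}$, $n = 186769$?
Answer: $\frac{6437620524214335672171}{26659996028} \approx 2.4147 \cdot 10^{11}$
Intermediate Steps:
$M = - \frac{53319992056}{153171369969}$ ($M = - \frac{55817}{-399943} + \frac{186769}{-382983} = \left(-55817\right) \left(- \frac{1}{399943}\right) + 186769 \left(- \frac{1}{382983}\right) = \frac{55817}{399943} - \frac{186769}{382983} = - \frac{53319992056}{153171369969} \approx -0.34811$)
$W = -58666$ ($W = -58650 - 16 = -58666$)
$a = -84057752118$ ($a = \left(-22304 - 211217\right) \left(-58666 + 418624\right) = \left(-233521\right) 359958 = -84057752118$)
$\frac{a}{M} = - \frac{84057752118}{- \frac{53319992056}{153171369969}} = \left(-84057752118\right) \left(- \frac{153171369969}{53319992056}\right) = \frac{6437620524214335672171}{26659996028}$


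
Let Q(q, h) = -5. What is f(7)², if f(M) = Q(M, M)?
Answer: 25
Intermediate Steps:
f(M) = -5
f(7)² = (-5)² = 25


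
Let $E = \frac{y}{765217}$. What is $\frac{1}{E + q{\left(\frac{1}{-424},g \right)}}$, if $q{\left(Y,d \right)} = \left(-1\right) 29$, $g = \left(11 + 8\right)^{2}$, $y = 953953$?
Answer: $- \frac{765217}{21237340} \approx -0.036032$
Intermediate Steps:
$g = 361$ ($g = 19^{2} = 361$)
$q{\left(Y,d \right)} = -29$
$E = \frac{953953}{765217} \approx 1.2466$
$\frac{1}{E + q{\left(\frac{1}{-424},g \right)}} = \frac{1}{\frac{953953}{765217} - 29} = \frac{1}{- \frac{21237340}{765217}} = - \frac{765217}{21237340}$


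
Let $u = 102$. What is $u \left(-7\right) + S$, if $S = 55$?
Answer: $-659$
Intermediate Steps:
$u \left(-7\right) + S = 102 \left(-7\right) + 55 = -714 + 55 = -659$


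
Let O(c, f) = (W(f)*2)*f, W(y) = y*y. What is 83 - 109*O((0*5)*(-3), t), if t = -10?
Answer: 218083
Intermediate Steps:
W(y) = y**2
O(c, f) = 2*f**3 (O(c, f) = (f**2*2)*f = (2*f**2)*f = 2*f**3)
83 - 109*O((0*5)*(-3), t) = 83 - 218*(-10)**3 = 83 - 218*(-1000) = 83 - 109*(-2000) = 83 + 218000 = 218083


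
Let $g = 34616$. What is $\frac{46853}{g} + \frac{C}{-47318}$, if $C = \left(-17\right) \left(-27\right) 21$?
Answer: $\frac{941663315}{818979944} \approx 1.1498$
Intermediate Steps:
$C = 9639$ ($C = 459 \cdot 21 = 9639$)
$\frac{46853}{g} + \frac{C}{-47318} = \frac{46853}{34616} + \frac{9639}{-47318} = 46853 \cdot \frac{1}{34616} + 9639 \left(- \frac{1}{47318}\right) = \frac{46853}{34616} - \frac{9639}{47318} = \frac{941663315}{818979944}$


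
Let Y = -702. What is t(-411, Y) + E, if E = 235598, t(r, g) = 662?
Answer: 236260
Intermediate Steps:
t(-411, Y) + E = 662 + 235598 = 236260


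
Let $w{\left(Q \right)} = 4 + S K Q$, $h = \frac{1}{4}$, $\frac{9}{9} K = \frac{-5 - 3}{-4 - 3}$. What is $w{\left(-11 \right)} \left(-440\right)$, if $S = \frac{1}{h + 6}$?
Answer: $- \frac{30624}{35} \approx -874.97$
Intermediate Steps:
$K = \frac{8}{7}$ ($K = \frac{-5 - 3}{-4 - 3} = - \frac{8}{-7} = \left(-8\right) \left(- \frac{1}{7}\right) = \frac{8}{7} \approx 1.1429$)
$h = \frac{1}{4} \approx 0.25$
$S = \frac{4}{25}$ ($S = \frac{1}{\frac{1}{4} + 6} = \frac{1}{\frac{25}{4}} = \frac{4}{25} \approx 0.16$)
$w{\left(Q \right)} = 4 + \frac{32 Q}{175}$ ($w{\left(Q \right)} = 4 + \frac{4 \frac{8 Q}{7}}{25} = 4 + \frac{32 Q}{175}$)
$w{\left(-11 \right)} \left(-440\right) = \left(4 + \frac{32}{175} \left(-11\right)\right) \left(-440\right) = \left(4 - \frac{352}{175}\right) \left(-440\right) = \frac{348}{175} \left(-440\right) = - \frac{30624}{35}$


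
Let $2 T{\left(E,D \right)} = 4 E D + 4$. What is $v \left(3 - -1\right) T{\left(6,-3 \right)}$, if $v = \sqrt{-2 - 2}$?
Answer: $- 272 i \approx - 272.0 i$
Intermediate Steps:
$T{\left(E,D \right)} = 2 + 2 D E$ ($T{\left(E,D \right)} = \frac{4 E D + 4}{2} = \frac{4 D E + 4}{2} = \frac{4 + 4 D E}{2} = 2 + 2 D E$)
$v = 2 i$ ($v = \sqrt{-4} = 2 i \approx 2.0 i$)
$v \left(3 - -1\right) T{\left(6,-3 \right)} = 2 i \left(3 - -1\right) \left(2 + 2 \left(-3\right) 6\right) = 2 i \left(3 + 1\right) \left(2 - 36\right) = 2 i 4 \left(-34\right) = 8 i \left(-34\right) = - 272 i$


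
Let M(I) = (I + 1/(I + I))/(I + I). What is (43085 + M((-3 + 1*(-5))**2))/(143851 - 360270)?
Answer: -705912833/3545808896 ≈ -0.19908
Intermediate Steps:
M(I) = (I + 1/(2*I))/(2*I) (M(I) = (I + 1/(2*I))/((2*I)) = (I + 1/(2*I))*(1/(2*I)) = (I + 1/(2*I))/(2*I))
(43085 + M((-3 + 1*(-5))**2))/(143851 - 360270) = (43085 + (1/2 + 1/(4*((-3 + 1*(-5))**2)**2)))/(143851 - 360270) = (43085 + (1/2 + 1/(4*((-3 - 5)**2)**2)))/(-216419) = (43085 + (1/2 + 1/(4*((-8)**2)**2)))*(-1/216419) = (43085 + (1/2 + (1/4)/64**2))*(-1/216419) = (43085 + (1/2 + (1/4)*(1/4096)))*(-1/216419) = (43085 + (1/2 + 1/16384))*(-1/216419) = (43085 + 8193/16384)*(-1/216419) = (705912833/16384)*(-1/216419) = -705912833/3545808896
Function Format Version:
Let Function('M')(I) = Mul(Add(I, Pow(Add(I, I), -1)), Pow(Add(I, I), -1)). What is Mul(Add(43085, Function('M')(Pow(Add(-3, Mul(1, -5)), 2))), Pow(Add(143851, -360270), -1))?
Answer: Rational(-705912833, 3545808896) ≈ -0.19908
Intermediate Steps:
Function('M')(I) = Mul(Rational(1, 2), Pow(I, -1), Add(I, Mul(Rational(1, 2), Pow(I, -1)))) (Function('M')(I) = Mul(Add(I, Pow(Mul(2, I), -1)), Pow(Mul(2, I), -1)) = Mul(Add(I, Mul(Rational(1, 2), Pow(I, -1))), Mul(Rational(1, 2), Pow(I, -1))) = Mul(Rational(1, 2), Pow(I, -1), Add(I, Mul(Rational(1, 2), Pow(I, -1)))))
Mul(Add(43085, Function('M')(Pow(Add(-3, Mul(1, -5)), 2))), Pow(Add(143851, -360270), -1)) = Mul(Add(43085, Add(Rational(1, 2), Mul(Rational(1, 4), Pow(Pow(Add(-3, Mul(1, -5)), 2), -2)))), Pow(Add(143851, -360270), -1)) = Mul(Add(43085, Add(Rational(1, 2), Mul(Rational(1, 4), Pow(Pow(Add(-3, -5), 2), -2)))), Pow(-216419, -1)) = Mul(Add(43085, Add(Rational(1, 2), Mul(Rational(1, 4), Pow(Pow(-8, 2), -2)))), Rational(-1, 216419)) = Mul(Add(43085, Add(Rational(1, 2), Mul(Rational(1, 4), Pow(64, -2)))), Rational(-1, 216419)) = Mul(Add(43085, Add(Rational(1, 2), Mul(Rational(1, 4), Rational(1, 4096)))), Rational(-1, 216419)) = Mul(Add(43085, Add(Rational(1, 2), Rational(1, 16384))), Rational(-1, 216419)) = Mul(Add(43085, Rational(8193, 16384)), Rational(-1, 216419)) = Mul(Rational(705912833, 16384), Rational(-1, 216419)) = Rational(-705912833, 3545808896)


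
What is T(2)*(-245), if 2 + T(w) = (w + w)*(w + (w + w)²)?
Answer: -17150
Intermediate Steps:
T(w) = -2 + 2*w*(w + 4*w²) (T(w) = -2 + (w + w)*(w + (w + w)²) = -2 + (2*w)*(w + (2*w)²) = -2 + (2*w)*(w + 4*w²) = -2 + 2*w*(w + 4*w²))
T(2)*(-245) = (-2 + 2*2² + 8*2³)*(-245) = (-2 + 2*4 + 8*8)*(-245) = (-2 + 8 + 64)*(-245) = 70*(-245) = -17150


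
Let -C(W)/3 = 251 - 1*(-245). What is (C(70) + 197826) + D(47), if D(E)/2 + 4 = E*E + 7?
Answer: 200762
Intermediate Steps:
C(W) = -1488 (C(W) = -3*(251 - 1*(-245)) = -3*(251 + 245) = -3*496 = -1488)
D(E) = 6 + 2*E**2 (D(E) = -8 + 2*(E*E + 7) = -8 + 2*(E**2 + 7) = -8 + 2*(7 + E**2) = -8 + (14 + 2*E**2) = 6 + 2*E**2)
(C(70) + 197826) + D(47) = (-1488 + 197826) + (6 + 2*47**2) = 196338 + (6 + 2*2209) = 196338 + (6 + 4418) = 196338 + 4424 = 200762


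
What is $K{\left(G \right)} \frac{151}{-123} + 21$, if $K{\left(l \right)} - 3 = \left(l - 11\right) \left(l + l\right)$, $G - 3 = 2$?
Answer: $\frac{3730}{41} \approx 90.976$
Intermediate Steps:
$G = 5$ ($G = 3 + 2 = 5$)
$K{\left(l \right)} = 3 + 2 l \left(-11 + l\right)$ ($K{\left(l \right)} = 3 + \left(l - 11\right) \left(l + l\right) = 3 + \left(-11 + l\right) 2 l = 3 + 2 l \left(-11 + l\right)$)
$K{\left(G \right)} \frac{151}{-123} + 21 = \left(3 - 110 + 2 \cdot 5^{2}\right) \frac{151}{-123} + 21 = \left(3 - 110 + 2 \cdot 25\right) 151 \left(- \frac{1}{123}\right) + 21 = \left(3 - 110 + 50\right) \left(- \frac{151}{123}\right) + 21 = \left(-57\right) \left(- \frac{151}{123}\right) + 21 = \frac{2869}{41} + 21 = \frac{3730}{41}$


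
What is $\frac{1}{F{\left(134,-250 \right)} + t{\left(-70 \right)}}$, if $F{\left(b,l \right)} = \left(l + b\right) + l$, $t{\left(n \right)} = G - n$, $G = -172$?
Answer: $- \frac{1}{468} \approx -0.0021368$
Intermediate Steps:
$t{\left(n \right)} = -172 - n$
$F{\left(b,l \right)} = b + 2 l$ ($F{\left(b,l \right)} = \left(b + l\right) + l = b + 2 l$)
$\frac{1}{F{\left(134,-250 \right)} + t{\left(-70 \right)}} = \frac{1}{\left(134 + 2 \left(-250\right)\right) - 102} = \frac{1}{\left(134 - 500\right) + \left(-172 + 70\right)} = \frac{1}{-366 - 102} = \frac{1}{-468} = - \frac{1}{468}$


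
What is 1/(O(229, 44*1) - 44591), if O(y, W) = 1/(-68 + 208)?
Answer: -140/6242739 ≈ -2.2426e-5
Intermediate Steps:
O(y, W) = 1/140
1/(O(229, 44*1) - 44591) = 1/(1/140 - 44591) = 1/(-6242739/140) = -140/6242739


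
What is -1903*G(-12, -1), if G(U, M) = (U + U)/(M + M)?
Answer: -22836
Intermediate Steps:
G(U, M) = U/M (G(U, M) = (2*U)/((2*M)) = (2*U)*(1/(2*M)) = U/M)
-1903*G(-12, -1) = -(-22836)/(-1) = -(-22836)*(-1) = -1903*12 = -22836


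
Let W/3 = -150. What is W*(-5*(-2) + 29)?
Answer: -17550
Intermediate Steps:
W = -450 (W = 3*(-150) = -450)
W*(-5*(-2) + 29) = -450*(-5*(-2) + 29) = -450*(10 + 29) = -450*39 = -17550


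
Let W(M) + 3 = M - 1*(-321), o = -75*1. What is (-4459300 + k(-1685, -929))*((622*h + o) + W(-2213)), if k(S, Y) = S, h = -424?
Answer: 1185274792530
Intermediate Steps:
o = -75
W(M) = 318 + M (W(M) = -3 + (M - 1*(-321)) = -3 + (M + 321) = -3 + (321 + M) = 318 + M)
(-4459300 + k(-1685, -929))*((622*h + o) + W(-2213)) = (-4459300 - 1685)*((622*(-424) - 75) + (318 - 2213)) = -4460985*((-263728 - 75) - 1895) = -4460985*(-263803 - 1895) = -4460985*(-265698) = 1185274792530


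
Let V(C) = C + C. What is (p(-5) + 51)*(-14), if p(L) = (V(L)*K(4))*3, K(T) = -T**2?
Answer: -7434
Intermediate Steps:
V(C) = 2*C
p(L) = -96*L (p(L) = ((2*L)*(-1*4**2))*3 = ((2*L)*(-1*16))*3 = ((2*L)*(-16))*3 = -32*L*3 = -96*L)
(p(-5) + 51)*(-14) = (-96*(-5) + 51)*(-14) = (480 + 51)*(-14) = 531*(-14) = -7434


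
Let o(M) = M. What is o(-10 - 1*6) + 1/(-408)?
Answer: -6529/408 ≈ -16.002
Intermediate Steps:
o(-10 - 1*6) + 1/(-408) = (-10 - 1*6) + 1/(-408) = (-10 - 6) - 1/408 = -16 - 1/408 = -6529/408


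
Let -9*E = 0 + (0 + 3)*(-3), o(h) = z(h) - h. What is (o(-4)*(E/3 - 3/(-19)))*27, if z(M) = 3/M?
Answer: 819/19 ≈ 43.105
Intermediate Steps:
o(h) = -h + 3/h (o(h) = 3/h - h = -h + 3/h)
E = 1 (E = -(0 + (0 + 3)*(-3))/9 = -(0 + 3*(-3))/9 = -(0 - 9)/9 = -⅑*(-9) = 1)
(o(-4)*(E/3 - 3/(-19)))*27 = ((-1*(-4) + 3/(-4))*(1/3 - 3/(-19)))*27 = ((4 + 3*(-¼))*(1*(⅓) - 3*(-1/19)))*27 = ((4 - ¾)*(⅓ + 3/19))*27 = ((13/4)*(28/57))*27 = (91/57)*27 = 819/19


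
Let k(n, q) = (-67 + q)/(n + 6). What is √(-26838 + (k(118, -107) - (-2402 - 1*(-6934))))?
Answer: I*√120591674/62 ≈ 177.12*I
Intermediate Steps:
k(n, q) = (-67 + q)/(6 + n)
√(-26838 + (k(118, -107) - (-2402 - 1*(-6934)))) = √(-26838 + ((-67 - 107)/(6 + 118) - (-2402 - 1*(-6934)))) = √(-26838 + (-174/124 - (-2402 + 6934))) = √(-26838 + ((1/124)*(-174) - 1*4532)) = √(-26838 + (-87/62 - 4532)) = √(-26838 - 281071/62) = √(-1945027/62) = I*√120591674/62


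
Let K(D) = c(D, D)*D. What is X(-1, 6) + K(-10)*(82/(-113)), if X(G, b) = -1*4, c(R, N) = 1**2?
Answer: 368/113 ≈ 3.2566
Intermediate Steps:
c(R, N) = 1
X(G, b) = -4
K(D) = D (K(D) = 1*D = D)
X(-1, 6) + K(-10)*(82/(-113)) = -4 - 820/(-113) = -4 - 820*(-1)/113 = -4 - 10*(-82/113) = -4 + 820/113 = 368/113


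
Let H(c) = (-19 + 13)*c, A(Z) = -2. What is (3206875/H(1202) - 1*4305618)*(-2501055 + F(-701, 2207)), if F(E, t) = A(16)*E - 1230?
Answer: 77665731578495753/7212 ≈ 1.0769e+13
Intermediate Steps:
H(c) = -6*c
F(E, t) = -1230 - 2*E (F(E, t) = -2*E - 1230 = -1230 - 2*E)
(3206875/H(1202) - 1*4305618)*(-2501055 + F(-701, 2207)) = (3206875/((-6*1202)) - 1*4305618)*(-2501055 + (-1230 - 2*(-701))) = (3206875/(-7212) - 4305618)*(-2501055 + (-1230 + 1402)) = (3206875*(-1/7212) - 4305618)*(-2501055 + 172) = (-3206875/7212 - 4305618)*(-2500883) = -31055323891/7212*(-2500883) = 77665731578495753/7212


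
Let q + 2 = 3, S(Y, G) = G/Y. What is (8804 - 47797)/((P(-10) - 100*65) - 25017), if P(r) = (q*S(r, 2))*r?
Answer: 38993/31515 ≈ 1.2373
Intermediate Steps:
q = 1 (q = -2 + 3 = 1)
P(r) = 2 (P(r) = (1*(2/r))*r = (2/r)*r = 2)
(8804 - 47797)/((P(-10) - 100*65) - 25017) = (8804 - 47797)/((2 - 100*65) - 25017) = -38993/((2 - 6500) - 25017) = -38993/(-6498 - 25017) = -38993/(-31515) = -38993*(-1/31515) = 38993/31515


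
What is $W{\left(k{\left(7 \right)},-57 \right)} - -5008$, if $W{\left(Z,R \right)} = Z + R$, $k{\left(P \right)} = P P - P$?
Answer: $4993$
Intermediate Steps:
$k{\left(P \right)} = P^{2} - P$
$W{\left(Z,R \right)} = R + Z$
$W{\left(k{\left(7 \right)},-57 \right)} - -5008 = \left(-57 + 7 \left(-1 + 7\right)\right) - -5008 = \left(-57 + 7 \cdot 6\right) + 5008 = \left(-57 + 42\right) + 5008 = -15 + 5008 = 4993$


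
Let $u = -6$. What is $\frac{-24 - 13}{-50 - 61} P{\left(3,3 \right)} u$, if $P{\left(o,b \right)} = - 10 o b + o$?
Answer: $174$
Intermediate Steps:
$P{\left(o,b \right)} = o - 10 b o$ ($P{\left(o,b \right)} = - 10 b o + o = o - 10 b o$)
$\frac{-24 - 13}{-50 - 61} P{\left(3,3 \right)} u = \frac{-24 - 13}{-50 - 61} \cdot 3 \left(1 - 30\right) \left(-6\right) = - \frac{37}{-111} \cdot 3 \left(1 - 30\right) \left(-6\right) = \left(-37\right) \left(- \frac{1}{111}\right) 3 \left(-29\right) \left(-6\right) = \frac{1}{3} \left(-87\right) \left(-6\right) = \left(-29\right) \left(-6\right) = 174$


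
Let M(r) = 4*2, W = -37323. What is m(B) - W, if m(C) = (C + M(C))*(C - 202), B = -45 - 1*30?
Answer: 55882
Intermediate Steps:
M(r) = 8
B = -75 (B = -45 - 30 = -75)
m(C) = (-202 + C)*(8 + C) (m(C) = (C + 8)*(C - 202) = (8 + C)*(-202 + C) = (-202 + C)*(8 + C))
m(B) - W = (-1616 + (-75)**2 - 194*(-75)) - 1*(-37323) = (-1616 + 5625 + 14550) + 37323 = 18559 + 37323 = 55882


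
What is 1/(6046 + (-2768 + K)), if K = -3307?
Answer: -1/29 ≈ -0.034483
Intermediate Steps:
1/(6046 + (-2768 + K)) = 1/(6046 + (-2768 - 3307)) = 1/(6046 - 6075) = 1/(-29) = -1/29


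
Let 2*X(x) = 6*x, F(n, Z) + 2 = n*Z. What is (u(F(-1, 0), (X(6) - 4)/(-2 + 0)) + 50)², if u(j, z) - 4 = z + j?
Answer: 2025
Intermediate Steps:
F(n, Z) = -2 + Z*n (F(n, Z) = -2 + n*Z = -2 + Z*n)
X(x) = 3*x (X(x) = (6*x)/2 = 3*x)
u(j, z) = 4 + j + z (u(j, z) = 4 + (z + j) = 4 + (j + z) = 4 + j + z)
(u(F(-1, 0), (X(6) - 4)/(-2 + 0)) + 50)² = ((4 + (-2 + 0*(-1)) + (3*6 - 4)/(-2 + 0)) + 50)² = ((4 + (-2 + 0) + (18 - 4)/(-2)) + 50)² = ((4 - 2 + 14*(-½)) + 50)² = ((4 - 2 - 7) + 50)² = (-5 + 50)² = 45² = 2025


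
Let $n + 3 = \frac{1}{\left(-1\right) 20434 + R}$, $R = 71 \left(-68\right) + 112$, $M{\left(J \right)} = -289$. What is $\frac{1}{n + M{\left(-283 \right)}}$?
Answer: $- \frac{25150}{7343801} \approx -0.0034247$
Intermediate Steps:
$R = -4716$ ($R = -4828 + 112 = -4716$)
$n = - \frac{75451}{25150}$ ($n = -3 + \frac{1}{\left(-1\right) 20434 - 4716} = -3 + \frac{1}{-20434 - 4716} = -3 + \frac{1}{-25150} = -3 - \frac{1}{25150} = - \frac{75451}{25150} \approx -3.0$)
$\frac{1}{n + M{\left(-283 \right)}} = \frac{1}{- \frac{75451}{25150} - 289} = \frac{1}{- \frac{7343801}{25150}} = - \frac{25150}{7343801}$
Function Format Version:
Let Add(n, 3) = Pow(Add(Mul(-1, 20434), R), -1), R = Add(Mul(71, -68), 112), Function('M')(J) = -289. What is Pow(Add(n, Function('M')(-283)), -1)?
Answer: Rational(-25150, 7343801) ≈ -0.0034247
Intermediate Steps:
R = -4716 (R = Add(-4828, 112) = -4716)
n = Rational(-75451, 25150) (n = Add(-3, Pow(Add(Mul(-1, 20434), -4716), -1)) = Add(-3, Pow(Add(-20434, -4716), -1)) = Add(-3, Pow(-25150, -1)) = Add(-3, Rational(-1, 25150)) = Rational(-75451, 25150) ≈ -3.0000)
Pow(Add(n, Function('M')(-283)), -1) = Pow(Add(Rational(-75451, 25150), -289), -1) = Pow(Rational(-7343801, 25150), -1) = Rational(-25150, 7343801)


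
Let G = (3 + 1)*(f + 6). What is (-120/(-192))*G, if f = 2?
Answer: 20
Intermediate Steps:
G = 32 (G = (3 + 1)*(2 + 6) = 4*8 = 32)
(-120/(-192))*G = -120/(-192)*32 = -120*(-1/192)*32 = (5/8)*32 = 20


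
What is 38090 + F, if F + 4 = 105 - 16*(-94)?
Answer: 39695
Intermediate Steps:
F = 1605 (F = -4 + (105 - 16*(-94)) = -4 + (105 + 1504) = -4 + 1609 = 1605)
38090 + F = 38090 + 1605 = 39695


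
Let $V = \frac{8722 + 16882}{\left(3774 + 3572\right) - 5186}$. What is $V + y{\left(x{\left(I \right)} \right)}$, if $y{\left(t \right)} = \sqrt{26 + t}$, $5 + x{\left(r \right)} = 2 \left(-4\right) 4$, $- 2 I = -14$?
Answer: $\frac{6401}{540} + i \sqrt{11} \approx 11.854 + 3.3166 i$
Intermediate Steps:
$I = 7$ ($I = \left(- \frac{1}{2}\right) \left(-14\right) = 7$)
$x{\left(r \right)} = -37$ ($x{\left(r \right)} = -5 + 2 \left(-4\right) 4 = -5 - 32 = -37$)
$V = \frac{6401}{540}$ ($V = \frac{25604}{7346 - 5186} = \frac{25604}{2160} = 25604 \cdot \frac{1}{2160} = \frac{6401}{540} \approx 11.854$)
$V + y{\left(x{\left(I \right)} \right)} = \frac{6401}{540} + \sqrt{26 - 37} = \frac{6401}{540} + \sqrt{-11} = \frac{6401}{540} + i \sqrt{11}$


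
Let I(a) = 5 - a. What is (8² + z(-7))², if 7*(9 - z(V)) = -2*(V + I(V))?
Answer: 271441/49 ≈ 5539.6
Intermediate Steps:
z(V) = 73/7 (z(V) = 9 - (-2)*(V + (5 - V))/7 = 9 - (-2)*5/7 = 9 - ⅐*(-10) = 9 + 10/7 = 73/7)
(8² + z(-7))² = (8² + 73/7)² = (64 + 73/7)² = (521/7)² = 271441/49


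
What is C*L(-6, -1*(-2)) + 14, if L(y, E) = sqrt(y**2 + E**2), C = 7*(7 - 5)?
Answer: 14 + 28*sqrt(10) ≈ 102.54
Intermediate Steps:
C = 14 (C = 7*2 = 14)
L(y, E) = sqrt(E**2 + y**2)
C*L(-6, -1*(-2)) + 14 = 14*sqrt((-1*(-2))**2 + (-6)**2) + 14 = 14*sqrt(2**2 + 36) + 14 = 14*sqrt(4 + 36) + 14 = 14*sqrt(40) + 14 = 14*(2*sqrt(10)) + 14 = 28*sqrt(10) + 14 = 14 + 28*sqrt(10)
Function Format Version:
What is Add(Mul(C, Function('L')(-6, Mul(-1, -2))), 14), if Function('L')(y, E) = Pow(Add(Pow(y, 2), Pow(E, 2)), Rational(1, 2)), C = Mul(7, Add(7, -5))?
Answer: Add(14, Mul(28, Pow(10, Rational(1, 2)))) ≈ 102.54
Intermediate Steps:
C = 14 (C = Mul(7, 2) = 14)
Function('L')(y, E) = Pow(Add(Pow(E, 2), Pow(y, 2)), Rational(1, 2))
Add(Mul(C, Function('L')(-6, Mul(-1, -2))), 14) = Add(Mul(14, Pow(Add(Pow(Mul(-1, -2), 2), Pow(-6, 2)), Rational(1, 2))), 14) = Add(Mul(14, Pow(Add(Pow(2, 2), 36), Rational(1, 2))), 14) = Add(Mul(14, Pow(Add(4, 36), Rational(1, 2))), 14) = Add(Mul(14, Pow(40, Rational(1, 2))), 14) = Add(Mul(14, Mul(2, Pow(10, Rational(1, 2)))), 14) = Add(Mul(28, Pow(10, Rational(1, 2))), 14) = Add(14, Mul(28, Pow(10, Rational(1, 2))))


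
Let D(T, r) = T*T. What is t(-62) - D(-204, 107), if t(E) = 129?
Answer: -41487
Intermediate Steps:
D(T, r) = T²
t(-62) - D(-204, 107) = 129 - 1*(-204)² = 129 - 1*41616 = 129 - 41616 = -41487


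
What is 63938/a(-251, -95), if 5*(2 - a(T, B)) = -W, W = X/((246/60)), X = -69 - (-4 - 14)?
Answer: -1310729/10 ≈ -1.3107e+5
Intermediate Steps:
X = -51 (X = -69 - 1*(-18) = -69 + 18 = -51)
W = -510/41 (W = -51/(246/60) = -51/(246*(1/60)) = -51/41/10 = -51*10/41 = -510/41 ≈ -12.439)
a(T, B) = -20/41 (a(T, B) = 2 - (-1)*(-510)/(5*41) = 2 - ⅕*510/41 = 2 - 102/41 = -20/41)
63938/a(-251, -95) = 63938/(-20/41) = 63938*(-41/20) = -1310729/10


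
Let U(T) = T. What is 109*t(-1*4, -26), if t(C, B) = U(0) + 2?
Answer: 218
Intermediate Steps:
t(C, B) = 2 (t(C, B) = 0 + 2 = 2)
109*t(-1*4, -26) = 109*2 = 218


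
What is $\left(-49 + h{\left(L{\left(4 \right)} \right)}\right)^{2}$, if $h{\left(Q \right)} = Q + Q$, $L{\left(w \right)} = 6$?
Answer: $1369$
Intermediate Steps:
$h{\left(Q \right)} = 2 Q$
$\left(-49 + h{\left(L{\left(4 \right)} \right)}\right)^{2} = \left(-49 + 2 \cdot 6\right)^{2} = \left(-49 + 12\right)^{2} = \left(-37\right)^{2} = 1369$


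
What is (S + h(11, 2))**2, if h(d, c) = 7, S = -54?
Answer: 2209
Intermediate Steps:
(S + h(11, 2))**2 = (-54 + 7)**2 = (-47)**2 = 2209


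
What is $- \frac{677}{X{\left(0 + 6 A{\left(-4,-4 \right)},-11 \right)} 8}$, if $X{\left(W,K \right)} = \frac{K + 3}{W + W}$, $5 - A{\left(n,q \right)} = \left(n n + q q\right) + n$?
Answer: $- \frac{46713}{16} \approx -2919.6$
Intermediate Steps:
$A{\left(n,q \right)} = 5 - n - n^{2} - q^{2}$ ($A{\left(n,q \right)} = 5 - \left(\left(n n + q q\right) + n\right) = 5 - \left(\left(n^{2} + q^{2}\right) + n\right) = 5 - \left(n + n^{2} + q^{2}\right) = 5 - n - n^{2} - q^{2}$)
$X{\left(W,K \right)} = \frac{3 + K}{2 W}$
$- \frac{677}{X{\left(0 + 6 A{\left(-4,-4 \right)},-11 \right)} 8} = - \frac{677}{\frac{3 - 11}{2 \left(0 + 6 \left(5 - -4 - \left(-4\right)^{2} - \left(-4\right)^{2}\right)\right)} 8} = - \frac{677}{\frac{1}{2} \frac{1}{0 + 6 \left(5 + 4 - 16 - 16\right)} \left(-8\right) 8} = - \frac{677}{\frac{1}{2} \frac{1}{0 + 6 \left(-23\right)} \left(-8\right) 8} = - \frac{677}{\frac{1}{2} \frac{1}{0 - 138} \left(-8\right) 8} = - \frac{677}{\frac{1}{2} \frac{1}{-138} \left(-8\right) 8} = - \frac{677}{\frac{1}{2} \left(- \frac{1}{138}\right) \left(-8\right) 8} = - \frac{677}{\frac{2}{69} \cdot 8} = - \frac{677}{\frac{16}{69}} = \left(-677\right) \frac{69}{16} = - \frac{46713}{16}$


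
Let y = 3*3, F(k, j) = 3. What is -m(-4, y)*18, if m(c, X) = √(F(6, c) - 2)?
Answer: -18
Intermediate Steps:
y = 9
m(c, X) = 1 (m(c, X) = √(3 - 2) = √1 = 1)
-m(-4, y)*18 = -1*1*18 = -1*18 = -18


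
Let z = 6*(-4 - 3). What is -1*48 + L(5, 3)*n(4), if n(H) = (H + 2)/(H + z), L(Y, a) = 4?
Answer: -924/19 ≈ -48.632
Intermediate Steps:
z = -42 (z = 6*(-7) = -42)
n(H) = (2 + H)/(-42 + H) (n(H) = (H + 2)/(H - 42) = (2 + H)/(-42 + H))
-1*48 + L(5, 3)*n(4) = -1*48 + 4*((2 + 4)/(-42 + 4)) = -48 + 4*(6/(-38)) = -48 + 4*(-1/38*6) = -48 + 4*(-3/19) = -48 - 12/19 = -924/19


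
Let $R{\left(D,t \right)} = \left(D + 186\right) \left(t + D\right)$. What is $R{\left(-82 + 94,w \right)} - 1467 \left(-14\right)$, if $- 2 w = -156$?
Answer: $38358$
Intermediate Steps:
$w = 78$ ($w = \left(- \frac{1}{2}\right) \left(-156\right) = 78$)
$R{\left(D,t \right)} = \left(186 + D\right) \left(D + t\right)$
$R{\left(-82 + 94,w \right)} - 1467 \left(-14\right) = \left(\left(-82 + 94\right)^{2} + 186 \left(-82 + 94\right) + 186 \cdot 78 + \left(-82 + 94\right) 78\right) - 1467 \left(-14\right) = \left(12^{2} + 186 \cdot 12 + 14508 + 12 \cdot 78\right) - -20538 = \left(144 + 2232 + 14508 + 936\right) + 20538 = 17820 + 20538 = 38358$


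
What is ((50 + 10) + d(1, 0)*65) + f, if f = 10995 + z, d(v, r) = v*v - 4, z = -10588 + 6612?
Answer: 6884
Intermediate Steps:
z = -3976
d(v, r) = -4 + v² (d(v, r) = v² - 4 = -4 + v²)
f = 7019 (f = 10995 - 3976 = 7019)
((50 + 10) + d(1, 0)*65) + f = ((50 + 10) + (-4 + 1²)*65) + 7019 = (60 + (-4 + 1)*65) + 7019 = (60 - 3*65) + 7019 = (60 - 195) + 7019 = -135 + 7019 = 6884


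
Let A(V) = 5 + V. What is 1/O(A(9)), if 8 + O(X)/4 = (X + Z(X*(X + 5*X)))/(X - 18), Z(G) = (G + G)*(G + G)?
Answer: -1/5531950 ≈ -1.8077e-7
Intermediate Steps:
Z(G) = 4*G² (Z(G) = (2*G)*(2*G) = 4*G²)
O(X) = -32 + 4*(X + 144*X⁴)/(-18 + X) (O(X) = -32 + 4*((X + 4*(X*(X + 5*X))²)/(X - 18)) = -32 + 4*((X + 4*(X*(6*X))²)/(-18 + X)) = -32 + 4*((X + 4*(6*X²)²)/(-18 + X)) = -32 + 4*((X + 4*(36*X⁴))/(-18 + X)) = -32 + 4*((X + 144*X⁴)/(-18 + X)) = -32 + 4*(X + 144*X⁴)/(-18 + X))
1/O(A(9)) = 1/(4*(144 - 7*(5 + 9) + 144*(5 + 9)⁴)/(-18 + (5 + 9))) = 1/(4*(144 - 7*14 + 144*14⁴)/(-18 + 14)) = 1/(4*(144 - 98 + 144*38416)/(-4)) = 1/(4*(-¼)*(144 - 98 + 5531904)) = 1/(4*(-¼)*5531950) = 1/(-5531950) = -1/5531950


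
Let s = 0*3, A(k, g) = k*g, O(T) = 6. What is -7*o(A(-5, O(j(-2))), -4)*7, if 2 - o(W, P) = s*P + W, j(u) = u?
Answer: -1568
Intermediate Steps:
A(k, g) = g*k
s = 0
o(W, P) = 2 - W (o(W, P) = 2 - (0*P + W) = 2 - (0 + W) = 2 - W)
-7*o(A(-5, O(j(-2))), -4)*7 = -7*(2 - 6*(-5))*7 = -7*(2 - 1*(-30))*7 = -7*(2 + 30)*7 = -7*32*7 = -224*7 = -1568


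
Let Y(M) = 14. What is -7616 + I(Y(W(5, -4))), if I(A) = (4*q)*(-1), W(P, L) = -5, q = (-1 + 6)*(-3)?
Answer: -7556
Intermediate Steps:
q = -15 (q = 5*(-3) = -15)
I(A) = 60 (I(A) = (4*(-15))*(-1) = -60*(-1) = 60)
-7616 + I(Y(W(5, -4))) = -7616 + 60 = -7556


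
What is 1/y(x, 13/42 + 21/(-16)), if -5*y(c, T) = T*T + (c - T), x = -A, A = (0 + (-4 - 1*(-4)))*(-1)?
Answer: -564480/226801 ≈ -2.4889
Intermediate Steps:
A = 0 (A = (0 + (-4 + 4))*(-1) = (0 + 0)*(-1) = 0*(-1) = 0)
x = 0 (x = -1*0 = 0)
y(c, T) = -c/5 - T²/5 + T/5 (y(c, T) = -(T*T + (c - T))/5 = -(T² + (c - T))/5 = -(c + T² - T)/5 = -c/5 - T²/5 + T/5)
1/y(x, 13/42 + 21/(-16)) = 1/(-⅕*0 - (13/42 + 21/(-16))²/5 + (13/42 + 21/(-16))/5) = 1/(0 - (13*(1/42) + 21*(-1/16))²/5 + (13*(1/42) + 21*(-1/16))/5) = 1/(0 - (13/42 - 21/16)²/5 + (13/42 - 21/16)/5) = 1/(0 - (-337/336)²/5 + (⅕)*(-337/336)) = 1/(0 - ⅕*113569/112896 - 337/1680) = 1/(0 - 113569/564480 - 337/1680) = 1/(-226801/564480) = -564480/226801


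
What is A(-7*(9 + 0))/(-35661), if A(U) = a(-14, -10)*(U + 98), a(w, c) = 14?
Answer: -490/35661 ≈ -0.013740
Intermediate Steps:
A(U) = 1372 + 14*U (A(U) = 14*(U + 98) = 14*(98 + U) = 1372 + 14*U)
A(-7*(9 + 0))/(-35661) = (1372 + 14*(-7*(9 + 0)))/(-35661) = (1372 + 14*(-7*9))*(-1/35661) = (1372 + 14*(-63))*(-1/35661) = (1372 - 882)*(-1/35661) = 490*(-1/35661) = -490/35661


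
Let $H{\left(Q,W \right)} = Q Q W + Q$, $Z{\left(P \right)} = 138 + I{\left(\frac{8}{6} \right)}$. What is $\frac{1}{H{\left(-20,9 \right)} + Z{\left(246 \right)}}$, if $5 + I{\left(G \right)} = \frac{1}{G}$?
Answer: $\frac{4}{14855} \approx 0.00026927$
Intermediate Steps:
$I{\left(G \right)} = -5 + \frac{1}{G}$
$Z{\left(P \right)} = \frac{535}{4}$ ($Z{\left(P \right)} = 138 - \left(5 - \frac{1}{8 \cdot \frac{1}{6}}\right) = 138 - \left(5 - \frac{1}{\frac{4}{3}}\right) = 138 + \left(-5 + \frac{3}{4}\right) = 138 - \frac{17}{4} = \frac{535}{4}$)
$H{\left(Q,W \right)} = Q + W Q^{2}$ ($H{\left(Q,W \right)} = Q^{2} W + Q = W Q^{2} + Q = Q + W Q^{2}$)
$\frac{1}{H{\left(-20,9 \right)} + Z{\left(246 \right)}} = \frac{1}{- 20 \left(1 - 180\right) + \frac{535}{4}} = \frac{1}{\left(-20\right) \left(-179\right) + \frac{535}{4}} = \frac{1}{3580 + \frac{535}{4}} = \frac{1}{\frac{14855}{4}} = \frac{4}{14855}$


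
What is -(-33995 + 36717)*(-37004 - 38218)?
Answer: 204754284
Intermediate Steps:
-(-33995 + 36717)*(-37004 - 38218) = -2722*(-75222) = -1*(-204754284) = 204754284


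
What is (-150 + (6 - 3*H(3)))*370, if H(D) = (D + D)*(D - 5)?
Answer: -39960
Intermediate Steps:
H(D) = 2*D*(-5 + D) (H(D) = (2*D)*(-5 + D) = 2*D*(-5 + D))
(-150 + (6 - 3*H(3)))*370 = (-150 + (6 - 6*3*(-5 + 3)))*370 = (-150 + (6 - 6*3*(-2)))*370 = (-150 + (6 - 3*(-12)))*370 = (-150 + (6 + 36))*370 = (-150 + 42)*370 = -108*370 = -39960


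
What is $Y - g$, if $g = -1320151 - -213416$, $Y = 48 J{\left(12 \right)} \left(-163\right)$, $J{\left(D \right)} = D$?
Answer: $1012847$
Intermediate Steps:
$Y = -93888$ ($Y = 48 \cdot 12 \left(-163\right) = 576 \left(-163\right) = -93888$)
$g = -1106735$ ($g = -1320151 + 213416 = -1106735$)
$Y - g = -93888 - -1106735 = -93888 + 1106735 = 1012847$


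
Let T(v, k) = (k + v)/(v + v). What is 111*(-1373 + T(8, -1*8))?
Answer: -152403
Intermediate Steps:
T(v, k) = (k + v)/(2*v) (T(v, k) = (k + v)/((2*v)) = (k + v)*(1/(2*v)) = (k + v)/(2*v))
111*(-1373 + T(8, -1*8)) = 111*(-1373 + (½)*(-1*8 + 8)/8) = 111*(-1373 + (½)*(⅛)*(-8 + 8)) = 111*(-1373 + (½)*(⅛)*0) = 111*(-1373 + 0) = 111*(-1373) = -152403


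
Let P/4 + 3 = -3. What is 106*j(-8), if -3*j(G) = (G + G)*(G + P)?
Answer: -54272/3 ≈ -18091.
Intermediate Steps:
P = -24 (P = -12 + 4*(-3) = -12 - 12 = -24)
j(G) = -2*G*(-24 + G)/3 (j(G) = -(G + G)*(G - 24)/3 = -2*G*(-24 + G)/3)
106*j(-8) = 106*((⅔)*(-8)*(24 - 1*(-8))) = 106*((⅔)*(-8)*(24 + 8)) = 106*((⅔)*(-8)*32) = 106*(-512/3) = -54272/3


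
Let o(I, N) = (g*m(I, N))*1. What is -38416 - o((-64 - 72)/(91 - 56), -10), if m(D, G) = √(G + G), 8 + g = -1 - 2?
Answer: -38416 + 22*I*√5 ≈ -38416.0 + 49.193*I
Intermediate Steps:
g = -11 (g = -8 + (-1 - 2) = -8 - 3 = -11)
m(D, G) = √2*√G (m(D, G) = √(2*G) = √2*√G)
o(I, N) = -11*√2*√N (o(I, N) = -11*√2*√N*1 = -11*√2*√N)
-38416 - o((-64 - 72)/(91 - 56), -10) = -38416 - (-11)*√2*√(-10) = -38416 - (-11)*√2*I*√10 = -38416 - (-22)*I*√5 = -38416 + 22*I*√5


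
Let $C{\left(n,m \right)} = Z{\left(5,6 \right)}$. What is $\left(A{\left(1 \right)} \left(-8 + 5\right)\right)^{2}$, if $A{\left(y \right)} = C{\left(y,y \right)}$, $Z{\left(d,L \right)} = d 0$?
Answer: $0$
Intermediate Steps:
$Z{\left(d,L \right)} = 0$
$C{\left(n,m \right)} = 0$
$A{\left(y \right)} = 0$
$\left(A{\left(1 \right)} \left(-8 + 5\right)\right)^{2} = \left(0 \left(-8 + 5\right)\right)^{2} = \left(0 \left(-3\right)\right)^{2} = 0^{2} = 0$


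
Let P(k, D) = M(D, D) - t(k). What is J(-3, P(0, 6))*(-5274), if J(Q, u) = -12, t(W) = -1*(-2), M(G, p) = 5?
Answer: 63288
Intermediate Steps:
t(W) = 2
P(k, D) = 3 (P(k, D) = 5 - 1*2 = 5 - 2 = 3)
J(-3, P(0, 6))*(-5274) = -12*(-5274) = 63288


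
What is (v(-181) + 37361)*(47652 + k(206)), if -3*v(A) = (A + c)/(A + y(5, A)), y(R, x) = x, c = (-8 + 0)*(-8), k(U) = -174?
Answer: 321061500177/181 ≈ 1.7738e+9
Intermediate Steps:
c = 64 (c = -8*(-8) = 64)
v(A) = -(64 + A)/(6*A) (v(A) = -(A + 64)/(3*(A + A)) = -(64 + A)/(3*(2*A)) = -(64 + A)*1/(2*A)/3 = -(64 + A)/(6*A))
(v(-181) + 37361)*(47652 + k(206)) = ((⅙)*(-64 - 1*(-181))/(-181) + 37361)*(47652 - 174) = ((⅙)*(-1/181)*(-64 + 181) + 37361)*47478 = ((⅙)*(-1/181)*117 + 37361)*47478 = (-39/362 + 37361)*47478 = (13524643/362)*47478 = 321061500177/181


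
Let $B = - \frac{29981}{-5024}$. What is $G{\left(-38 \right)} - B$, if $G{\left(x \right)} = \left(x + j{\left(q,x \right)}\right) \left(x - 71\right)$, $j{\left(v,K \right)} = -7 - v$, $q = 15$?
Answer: $\frac{32826979}{5024} \approx 6534.0$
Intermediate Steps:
$G{\left(x \right)} = \left(-71 + x\right) \left(-22 + x\right)$ ($G{\left(x \right)} = \left(x - 22\right) \left(x - 71\right) = \left(x - 22\right) \left(-71 + x\right) = \left(-22 + x\right) \left(-71 + x\right) = \left(-71 + x\right) \left(-22 + x\right)$)
$B = \frac{29981}{5024}$ ($B = \left(-29981\right) \left(- \frac{1}{5024}\right) = \frac{29981}{5024} \approx 5.9676$)
$G{\left(-38 \right)} - B = \left(1562 + \left(-38\right)^{2} - -3534\right) - \frac{29981}{5024} = \left(1562 + 1444 + 3534\right) - \frac{29981}{5024} = 6540 - \frac{29981}{5024} = \frac{32826979}{5024}$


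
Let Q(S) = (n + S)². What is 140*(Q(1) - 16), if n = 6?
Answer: 4620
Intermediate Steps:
Q(S) = (6 + S)²
140*(Q(1) - 16) = 140*((6 + 1)² - 16) = 140*(7² - 16) = 140*(49 - 16) = 140*33 = 4620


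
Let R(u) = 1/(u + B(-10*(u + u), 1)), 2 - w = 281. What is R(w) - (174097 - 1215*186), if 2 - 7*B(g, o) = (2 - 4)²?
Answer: 101450808/1955 ≈ 51893.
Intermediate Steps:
w = -279 (w = 2 - 1*281 = 2 - 281 = -279)
B(g, o) = -2/7 (B(g, o) = 2/7 - (2 - 4)²/7 = 2/7 - ⅐*(-2)² = 2/7 - ⅐*4 = 2/7 - 4/7 = -2/7)
R(u) = 1/(-2/7 + u) (R(u) = 1/(u - 2/7) = 1/(-2/7 + u))
R(w) - (174097 - 1215*186) = 7/(-2 + 7*(-279)) - (174097 - 1215*186) = 7/(-2 - 1953) - (174097 - 1*225990) = 7/(-1955) - (174097 - 225990) = 7*(-1/1955) - 1*(-51893) = -7/1955 + 51893 = 101450808/1955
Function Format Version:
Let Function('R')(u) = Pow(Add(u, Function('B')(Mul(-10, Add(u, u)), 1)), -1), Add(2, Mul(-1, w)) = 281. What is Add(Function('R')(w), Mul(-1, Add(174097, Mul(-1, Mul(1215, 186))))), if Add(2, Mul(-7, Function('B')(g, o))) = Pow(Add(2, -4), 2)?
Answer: Rational(101450808, 1955) ≈ 51893.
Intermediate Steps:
w = -279 (w = Add(2, Mul(-1, 281)) = Add(2, -281) = -279)
Function('B')(g, o) = Rational(-2, 7) (Function('B')(g, o) = Add(Rational(2, 7), Mul(Rational(-1, 7), Pow(Add(2, -4), 2))) = Add(Rational(2, 7), Mul(Rational(-1, 7), Pow(-2, 2))) = Add(Rational(2, 7), Mul(Rational(-1, 7), 4)) = Add(Rational(2, 7), Rational(-4, 7)) = Rational(-2, 7))
Function('R')(u) = Pow(Add(Rational(-2, 7), u), -1) (Function('R')(u) = Pow(Add(u, Rational(-2, 7)), -1) = Pow(Add(Rational(-2, 7), u), -1))
Add(Function('R')(w), Mul(-1, Add(174097, Mul(-1, Mul(1215, 186))))) = Add(Mul(7, Pow(Add(-2, Mul(7, -279)), -1)), Mul(-1, Add(174097, Mul(-1, Mul(1215, 186))))) = Add(Mul(7, Pow(Add(-2, -1953), -1)), Mul(-1, Add(174097, Mul(-1, 225990)))) = Add(Mul(7, Pow(-1955, -1)), Mul(-1, Add(174097, -225990))) = Add(Mul(7, Rational(-1, 1955)), Mul(-1, -51893)) = Add(Rational(-7, 1955), 51893) = Rational(101450808, 1955)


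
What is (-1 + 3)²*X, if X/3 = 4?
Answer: 48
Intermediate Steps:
X = 12 (X = 3*4 = 12)
(-1 + 3)²*X = (-1 + 3)²*12 = 2²*12 = 4*12 = 48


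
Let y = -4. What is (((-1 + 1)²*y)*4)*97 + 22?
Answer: 22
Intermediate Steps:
(((-1 + 1)²*y)*4)*97 + 22 = (((-1 + 1)²*(-4))*4)*97 + 22 = ((0²*(-4))*4)*97 + 22 = ((0*(-4))*4)*97 + 22 = (0*4)*97 + 22 = 0*97 + 22 = 0 + 22 = 22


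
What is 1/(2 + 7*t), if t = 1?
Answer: ⅑ ≈ 0.11111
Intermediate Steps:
1/(2 + 7*t) = 1/(2 + 7*1) = 1/(2 + 7) = 1/9 = ⅑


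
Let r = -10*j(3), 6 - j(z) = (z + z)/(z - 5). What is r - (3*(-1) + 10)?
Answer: -97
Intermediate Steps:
j(z) = 6 - 2*z/(-5 + z) (j(z) = 6 - (z + z)/(z - 5) = 6 - 2*z/(-5 + z))
r = -90 (r = -20*(-15 + 2*3)/(-5 + 3) = -20*(-15 + 6)/(-2) = -20*(-1)*(-9)/2 = -10*9 = -90)
r - (3*(-1) + 10) = -90 - (3*(-1) + 10) = -90 - (-3 + 10) = -90 - 1*7 = -90 - 7 = -97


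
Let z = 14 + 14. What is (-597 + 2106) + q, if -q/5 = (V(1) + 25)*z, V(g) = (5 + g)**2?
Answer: -7031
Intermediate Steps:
z = 28
q = -8540 (q = -5*((5 + 1)**2 + 25)*28 = -5*(6**2 + 25)*28 = -5*(36 + 25)*28 = -305*28 = -5*1708 = -8540)
(-597 + 2106) + q = (-597 + 2106) - 8540 = 1509 - 8540 = -7031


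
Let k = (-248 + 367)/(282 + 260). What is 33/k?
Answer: 17886/119 ≈ 150.30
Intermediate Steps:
k = 119/542 ≈ 0.21956
33/k = 33/(119/542) = 33*(542/119) = 17886/119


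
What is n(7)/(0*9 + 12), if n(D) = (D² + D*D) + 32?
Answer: 65/6 ≈ 10.833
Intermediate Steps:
n(D) = 32 + 2*D² (n(D) = (D² + D²) + 32 = 2*D² + 32 = 32 + 2*D²)
n(7)/(0*9 + 12) = (32 + 2*7²)/(0*9 + 12) = (32 + 2*49)/(0 + 12) = (32 + 98)/12 = 130*(1/12) = 65/6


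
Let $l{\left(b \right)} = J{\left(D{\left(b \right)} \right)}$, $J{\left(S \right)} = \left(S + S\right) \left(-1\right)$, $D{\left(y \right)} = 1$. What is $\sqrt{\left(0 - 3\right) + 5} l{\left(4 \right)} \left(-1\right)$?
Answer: $2 \sqrt{2} \approx 2.8284$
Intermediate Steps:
$J{\left(S \right)} = - 2 S$ ($J{\left(S \right)} = 2 S \left(-1\right) = - 2 S$)
$l{\left(b \right)} = -2$ ($l{\left(b \right)} = \left(-2\right) 1 = -2$)
$\sqrt{\left(0 - 3\right) + 5} l{\left(4 \right)} \left(-1\right) = \sqrt{\left(0 - 3\right) + 5} \left(-2\right) \left(-1\right) = \sqrt{-3 + 5} \left(-2\right) \left(-1\right) = \sqrt{2} \left(-2\right) \left(-1\right) = - 2 \sqrt{2} \left(-1\right) = 2 \sqrt{2}$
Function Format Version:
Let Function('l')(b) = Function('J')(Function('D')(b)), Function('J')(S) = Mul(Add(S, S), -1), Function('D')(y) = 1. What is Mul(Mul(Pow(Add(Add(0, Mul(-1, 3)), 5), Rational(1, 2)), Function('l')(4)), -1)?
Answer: Mul(2, Pow(2, Rational(1, 2))) ≈ 2.8284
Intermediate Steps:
Function('J')(S) = Mul(-2, S) (Function('J')(S) = Mul(Mul(2, S), -1) = Mul(-2, S))
Function('l')(b) = -2 (Function('l')(b) = Mul(-2, 1) = -2)
Mul(Mul(Pow(Add(Add(0, Mul(-1, 3)), 5), Rational(1, 2)), Function('l')(4)), -1) = Mul(Mul(Pow(Add(Add(0, Mul(-1, 3)), 5), Rational(1, 2)), -2), -1) = Mul(Mul(Pow(Add(Add(0, -3), 5), Rational(1, 2)), -2), -1) = Mul(Mul(Pow(Add(-3, 5), Rational(1, 2)), -2), -1) = Mul(Mul(Pow(2, Rational(1, 2)), -2), -1) = Mul(Mul(-2, Pow(2, Rational(1, 2))), -1) = Mul(2, Pow(2, Rational(1, 2)))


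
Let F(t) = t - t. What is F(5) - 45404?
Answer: -45404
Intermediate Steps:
F(t) = 0
F(5) - 45404 = 0 - 45404 = -45404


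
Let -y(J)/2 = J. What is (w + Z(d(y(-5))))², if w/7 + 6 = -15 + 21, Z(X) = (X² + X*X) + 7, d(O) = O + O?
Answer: 651249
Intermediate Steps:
y(J) = -2*J
d(O) = 2*O
Z(X) = 7 + 2*X² (Z(X) = (X² + X²) + 7 = 2*X² + 7 = 7 + 2*X²)
w = 0 (w = -42 + 7*(-15 + 21) = -42 + 7*6 = -42 + 42 = 0)
(w + Z(d(y(-5))))² = (0 + (7 + 2*(2*(-2*(-5)))²))² = (0 + (7 + 2*(2*10)²))² = (0 + (7 + 2*20²))² = (0 + (7 + 2*400))² = (0 + (7 + 800))² = (0 + 807)² = 807² = 651249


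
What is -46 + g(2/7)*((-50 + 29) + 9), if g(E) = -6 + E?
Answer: 158/7 ≈ 22.571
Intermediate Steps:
-46 + g(2/7)*((-50 + 29) + 9) = -46 + (-6 + 2/7)*((-50 + 29) + 9) = -46 + (-6 + 2*(1/7))*(-21 + 9) = -46 + (-6 + 2/7)*(-12) = -46 - 40/7*(-12) = -46 + 480/7 = 158/7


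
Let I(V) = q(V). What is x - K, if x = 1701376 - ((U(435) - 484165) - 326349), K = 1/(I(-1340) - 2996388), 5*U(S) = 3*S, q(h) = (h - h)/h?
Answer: 7525814996053/2996388 ≈ 2.5116e+6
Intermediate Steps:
q(h) = 0 (q(h) = 0/h = 0)
I(V) = 0
U(S) = 3*S/5 (U(S) = (3*S)/5 = 3*S/5)
K = -1/2996388 (K = 1/(0 - 2996388) = 1/(-2996388) = -1/2996388 ≈ -3.3373e-7)
x = 2511629 (x = 1701376 - (((3/5)*435 - 484165) - 326349) = 1701376 - ((261 - 484165) - 326349) = 1701376 - (-483904 - 326349) = 1701376 - 1*(-810253) = 1701376 + 810253 = 2511629)
x - K = 2511629 - 1*(-1/2996388) = 2511629 + 1/2996388 = 7525814996053/2996388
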